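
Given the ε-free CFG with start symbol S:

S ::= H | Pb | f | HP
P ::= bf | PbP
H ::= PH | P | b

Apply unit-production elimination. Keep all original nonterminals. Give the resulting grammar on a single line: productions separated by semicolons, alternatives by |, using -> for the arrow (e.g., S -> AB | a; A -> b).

S -> b | f | HP | PH | Pb | bf | PbP; H -> b | PH | bf | PbP; P -> bf | PbP

Unit productions: H->P, S->H.
Unit pairs (A ⇒* B via units): (H,P), (S,H), (S,P).
S: inherits non-unit rules of {H, P, S} → HP | PH | Pb | PbP | b | bf | f.
H: inherits non-unit rules of {H, P} → PH | PbP | b | bf.
P: inherits non-unit rules of {P} → PbP | bf.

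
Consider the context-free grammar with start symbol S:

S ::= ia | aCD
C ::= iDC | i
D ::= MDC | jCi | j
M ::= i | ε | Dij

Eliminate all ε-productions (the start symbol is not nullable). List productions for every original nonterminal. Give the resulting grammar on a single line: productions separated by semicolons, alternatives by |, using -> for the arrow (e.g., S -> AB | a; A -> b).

Nullable set: {M}.
D -> MDC: M nullable, giving DC | MDC.
Drop M -> ε.
Unchanged (no nullable symbols): S -> aCD; S -> ia; C -> i; C -> iDC; D -> j; D -> jCi; M -> Dij; M -> i.

S -> ia | aCD; C -> i | iDC; D -> j | DC | MDC | jCi; M -> i | Dij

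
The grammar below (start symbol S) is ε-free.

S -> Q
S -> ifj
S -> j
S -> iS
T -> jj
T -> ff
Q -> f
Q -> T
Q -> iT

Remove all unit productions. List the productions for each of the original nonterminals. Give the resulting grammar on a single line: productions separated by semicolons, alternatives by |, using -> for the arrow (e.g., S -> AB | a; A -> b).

S -> f | j | ff | iS | iT | jj | ifj; Q -> f | ff | iT | jj; T -> ff | jj

Unit productions: Q->T, S->Q.
Unit pairs (A ⇒* B via units): (Q,T), (S,Q), (S,T).
S: inherits non-unit rules of {Q, S, T} → f | ff | iS | iT | ifj | j | jj.
Q: inherits non-unit rules of {Q, T} → f | ff | iT | jj.
T: inherits non-unit rules of {T} → ff | jj.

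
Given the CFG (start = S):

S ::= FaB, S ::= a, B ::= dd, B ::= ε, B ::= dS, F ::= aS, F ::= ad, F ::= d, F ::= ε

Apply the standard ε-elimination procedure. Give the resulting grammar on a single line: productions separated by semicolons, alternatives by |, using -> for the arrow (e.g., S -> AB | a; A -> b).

S -> a | Fa | aB | FaB; B -> dS | dd; F -> d | aS | ad

Nullable set: {B, F}.
S -> FaB: F, B nullable, giving Fa | FaB | a | aB.
Drop B -> ε.
Drop F -> ε.
Unchanged (no nullable symbols): S -> a; B -> dS; B -> dd; F -> aS; F -> ad; F -> d.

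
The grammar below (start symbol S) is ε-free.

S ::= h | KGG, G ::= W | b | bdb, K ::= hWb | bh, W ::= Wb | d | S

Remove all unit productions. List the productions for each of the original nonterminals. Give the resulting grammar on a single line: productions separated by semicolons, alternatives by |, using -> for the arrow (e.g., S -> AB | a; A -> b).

Unit productions: G->W, W->S.
Unit pairs (A ⇒* B via units): (G,S), (G,W), (W,S).
S: inherits non-unit rules of {S} → KGG | h.
G: inherits non-unit rules of {G, S, W} → KGG | Wb | b | bdb | d | h.
K: inherits non-unit rules of {K} → bh | hWb.
W: inherits non-unit rules of {S, W} → KGG | Wb | d | h.

S -> h | KGG; G -> b | d | h | Wb | KGG | bdb; K -> bh | hWb; W -> d | h | Wb | KGG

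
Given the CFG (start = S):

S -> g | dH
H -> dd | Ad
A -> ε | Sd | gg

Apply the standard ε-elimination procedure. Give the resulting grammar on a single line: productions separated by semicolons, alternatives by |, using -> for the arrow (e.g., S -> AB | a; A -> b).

Nullable set: {A}.
Drop A -> ε.
H -> Ad: A nullable, giving Ad | d.
Unchanged (no nullable symbols): S -> dH; S -> g; A -> Sd; A -> gg; H -> dd.

S -> g | dH; A -> Sd | gg; H -> d | Ad | dd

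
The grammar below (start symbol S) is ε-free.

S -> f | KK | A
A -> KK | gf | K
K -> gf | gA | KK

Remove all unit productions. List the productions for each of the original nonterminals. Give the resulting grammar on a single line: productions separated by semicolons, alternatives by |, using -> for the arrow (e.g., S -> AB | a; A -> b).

S -> f | KK | gA | gf; A -> KK | gA | gf; K -> KK | gA | gf

Unit productions: A->K, S->A.
Unit pairs (A ⇒* B via units): (A,K), (S,A), (S,K).
S: inherits non-unit rules of {A, K, S} → KK | f | gA | gf.
A: inherits non-unit rules of {A, K} → KK | gA | gf.
K: inherits non-unit rules of {K} → KK | gA | gf.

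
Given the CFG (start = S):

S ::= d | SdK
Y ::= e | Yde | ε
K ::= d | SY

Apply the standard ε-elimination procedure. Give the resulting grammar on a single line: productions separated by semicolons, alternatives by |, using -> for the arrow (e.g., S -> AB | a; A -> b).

Nullable set: {Y}.
K -> SY: Y nullable, giving S | SY.
Drop Y -> ε.
Y -> Yde: Y nullable, giving Yde | de.
Unchanged (no nullable symbols): S -> SdK; S -> d; K -> d; Y -> e.

S -> d | SdK; K -> S | d | SY; Y -> e | de | Yde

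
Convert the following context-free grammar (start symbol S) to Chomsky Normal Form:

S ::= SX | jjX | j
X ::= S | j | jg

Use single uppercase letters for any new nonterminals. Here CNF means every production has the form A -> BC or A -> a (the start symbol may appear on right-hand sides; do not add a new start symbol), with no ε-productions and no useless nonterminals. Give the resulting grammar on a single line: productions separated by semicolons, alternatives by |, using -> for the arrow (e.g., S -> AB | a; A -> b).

S -> j | AC | SX; A -> j; B -> g; C -> AX; D -> AX; X -> j | AB | AD | SX

No ε-productions.
After unit-elimination: S -> j | SX | jjX; X -> j | SX | jg | jjX.
TERM: introduce B -> g, A -> j and substitute in every rule of length ≥2.
BIN: S -> AAX becomes S -> AC, C -> AX; X -> AAX becomes X -> AD, D -> AX.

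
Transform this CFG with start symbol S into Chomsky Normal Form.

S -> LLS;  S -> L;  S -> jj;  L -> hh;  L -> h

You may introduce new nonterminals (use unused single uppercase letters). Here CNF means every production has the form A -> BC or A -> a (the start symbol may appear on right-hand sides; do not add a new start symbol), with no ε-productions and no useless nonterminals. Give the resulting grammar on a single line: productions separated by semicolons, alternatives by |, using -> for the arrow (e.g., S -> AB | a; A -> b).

No ε-productions.
After unit-elimination: S -> h | hh | jj | LLS; L -> h | hh.
TERM: introduce A -> h, B -> j and substitute in every rule of length ≥2.
BIN: S -> LLS becomes S -> LC, C -> LS.

S -> h | AA | BB | LC; A -> h; B -> j; C -> LS; L -> h | AA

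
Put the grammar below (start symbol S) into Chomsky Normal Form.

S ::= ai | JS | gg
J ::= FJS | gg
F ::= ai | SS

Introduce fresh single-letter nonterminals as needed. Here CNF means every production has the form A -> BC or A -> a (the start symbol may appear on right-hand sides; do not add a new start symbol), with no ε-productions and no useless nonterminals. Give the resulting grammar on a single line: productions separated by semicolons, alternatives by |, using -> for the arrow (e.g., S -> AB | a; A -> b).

No ε-productions.
No unit productions to eliminate.
TERM: introduce A -> a, C -> g, B -> i and substitute in every rule of length ≥2.
BIN: J -> FJS becomes J -> FD, D -> JS.

S -> AB | CC | JS; A -> a; B -> i; C -> g; D -> JS; F -> AB | SS; J -> CC | FD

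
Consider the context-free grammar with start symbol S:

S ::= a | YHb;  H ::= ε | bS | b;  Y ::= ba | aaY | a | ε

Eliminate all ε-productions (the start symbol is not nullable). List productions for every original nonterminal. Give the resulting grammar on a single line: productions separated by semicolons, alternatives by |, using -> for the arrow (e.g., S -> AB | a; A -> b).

Nullable set: {H, Y}.
S -> YHb: Y, H nullable, giving Hb | YHb | Yb | b.
Drop H -> ε.
Drop Y -> ε.
Y -> aaY: Y nullable, giving aa | aaY.
Unchanged (no nullable symbols): S -> a; H -> b; H -> bS; Y -> a; Y -> ba.

S -> a | b | Hb | Yb | YHb; H -> b | bS; Y -> a | aa | ba | aaY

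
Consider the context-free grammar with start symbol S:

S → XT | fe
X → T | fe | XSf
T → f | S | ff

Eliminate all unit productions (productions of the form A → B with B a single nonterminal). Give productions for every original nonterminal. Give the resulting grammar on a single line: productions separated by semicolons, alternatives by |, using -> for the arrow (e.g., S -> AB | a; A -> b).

Unit productions: T->S, X->T.
Unit pairs (A ⇒* B via units): (T,S), (X,S), (X,T).
S: inherits non-unit rules of {S} → XT | fe.
T: inherits non-unit rules of {S, T} → XT | f | fe | ff.
X: inherits non-unit rules of {S, T, X} → XSf | XT | f | fe | ff.

S -> XT | fe; T -> f | XT | fe | ff; X -> f | XT | fe | ff | XSf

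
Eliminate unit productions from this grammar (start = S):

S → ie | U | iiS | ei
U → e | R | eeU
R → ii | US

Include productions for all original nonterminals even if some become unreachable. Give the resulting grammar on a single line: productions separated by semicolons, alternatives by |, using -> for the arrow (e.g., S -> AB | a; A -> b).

S -> e | US | ei | ie | ii | eeU | iiS; R -> US | ii; U -> e | US | ii | eeU

Unit productions: S->U, U->R.
Unit pairs (A ⇒* B via units): (S,R), (S,U), (U,R).
S: inherits non-unit rules of {R, S, U} → US | e | eeU | ei | ie | ii | iiS.
R: inherits non-unit rules of {R} → US | ii.
U: inherits non-unit rules of {R, U} → US | e | eeU | ii.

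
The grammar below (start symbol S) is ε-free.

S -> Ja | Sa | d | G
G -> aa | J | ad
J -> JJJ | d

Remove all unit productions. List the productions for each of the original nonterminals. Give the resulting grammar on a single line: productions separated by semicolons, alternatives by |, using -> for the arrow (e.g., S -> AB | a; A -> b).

S -> d | Ja | Sa | aa | ad | JJJ; G -> d | aa | ad | JJJ; J -> d | JJJ

Unit productions: G->J, S->G.
Unit pairs (A ⇒* B via units): (G,J), (S,G), (S,J).
S: inherits non-unit rules of {G, J, S} → JJJ | Ja | Sa | aa | ad | d.
G: inherits non-unit rules of {G, J} → JJJ | aa | ad | d.
J: inherits non-unit rules of {J} → JJJ | d.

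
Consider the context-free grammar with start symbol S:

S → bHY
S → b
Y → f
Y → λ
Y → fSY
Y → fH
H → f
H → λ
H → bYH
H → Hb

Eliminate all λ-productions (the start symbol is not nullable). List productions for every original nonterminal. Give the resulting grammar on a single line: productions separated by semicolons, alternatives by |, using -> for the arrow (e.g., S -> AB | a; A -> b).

Nullable set: {H, Y}.
S -> bHY: H, Y nullable, giving b | bH | bHY | bY.
Drop H -> λ.
H -> Hb: H nullable, giving Hb | b.
H -> bYH: Y, H nullable, giving b | bH | bY | bYH.
Drop Y -> λ.
Y -> fH: H nullable, giving f | fH.
Y -> fSY: Y nullable, giving fS | fSY.
Unchanged (no nullable symbols): S -> b; H -> f; Y -> f.

S -> b | bH | bY | bHY; H -> b | f | Hb | bH | bY | bYH; Y -> f | fH | fS | fSY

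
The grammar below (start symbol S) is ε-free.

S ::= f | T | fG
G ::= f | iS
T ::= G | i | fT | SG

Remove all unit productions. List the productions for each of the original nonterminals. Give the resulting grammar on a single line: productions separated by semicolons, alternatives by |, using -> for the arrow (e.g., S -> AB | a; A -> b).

Unit productions: S->T, T->G.
Unit pairs (A ⇒* B via units): (S,G), (S,T), (T,G).
S: inherits non-unit rules of {G, S, T} → SG | f | fG | fT | i | iS.
G: inherits non-unit rules of {G} → f | iS.
T: inherits non-unit rules of {G, T} → SG | f | fT | i | iS.

S -> f | i | SG | fG | fT | iS; G -> f | iS; T -> f | i | SG | fT | iS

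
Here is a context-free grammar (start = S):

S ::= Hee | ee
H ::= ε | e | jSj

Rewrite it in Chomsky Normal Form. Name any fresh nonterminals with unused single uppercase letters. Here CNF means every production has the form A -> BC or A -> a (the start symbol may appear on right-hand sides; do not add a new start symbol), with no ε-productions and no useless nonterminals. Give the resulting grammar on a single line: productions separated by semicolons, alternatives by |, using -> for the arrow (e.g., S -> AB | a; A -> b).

S -> BB | HD; A -> j; B -> e; C -> SA; D -> BB; H -> e | AC

Nullable: {H}; after ε-elimination: S -> ee | Hee; H -> e | jSj.
No unit productions to eliminate.
TERM: introduce B -> e, A -> j and substitute in every rule of length ≥2.
BIN: H -> ASA becomes H -> AC, C -> SA; S -> HBB becomes S -> HD, D -> BB.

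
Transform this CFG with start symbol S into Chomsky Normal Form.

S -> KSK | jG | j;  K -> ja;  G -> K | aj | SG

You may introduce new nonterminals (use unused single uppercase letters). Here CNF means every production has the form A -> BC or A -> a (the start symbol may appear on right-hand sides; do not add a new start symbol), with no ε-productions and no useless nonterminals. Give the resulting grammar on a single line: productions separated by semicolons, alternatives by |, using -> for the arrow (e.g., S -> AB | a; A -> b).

S -> j | BG | KC; A -> a; B -> j; C -> SK; G -> AB | BA | SG; K -> BA

No ε-productions.
After unit-elimination: S -> j | jG | KSK; G -> SG | aj | ja; K -> ja.
TERM: introduce A -> a, B -> j and substitute in every rule of length ≥2.
BIN: S -> KSK becomes S -> KC, C -> SK.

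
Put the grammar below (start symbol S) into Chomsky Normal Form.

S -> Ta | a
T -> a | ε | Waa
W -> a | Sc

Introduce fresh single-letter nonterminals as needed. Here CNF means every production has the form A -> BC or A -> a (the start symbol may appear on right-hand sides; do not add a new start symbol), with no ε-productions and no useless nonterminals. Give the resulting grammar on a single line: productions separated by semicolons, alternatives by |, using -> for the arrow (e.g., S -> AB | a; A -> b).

Nullable: {T}; after ε-elimination: S -> a | Ta; T -> a | Waa; W -> a | Sc.
No unit productions to eliminate.
TERM: introduce A -> a, B -> c and substitute in every rule of length ≥2.
BIN: T -> WAA becomes T -> WC, C -> AA.

S -> a | TA; A -> a; B -> c; C -> AA; T -> a | WC; W -> a | SB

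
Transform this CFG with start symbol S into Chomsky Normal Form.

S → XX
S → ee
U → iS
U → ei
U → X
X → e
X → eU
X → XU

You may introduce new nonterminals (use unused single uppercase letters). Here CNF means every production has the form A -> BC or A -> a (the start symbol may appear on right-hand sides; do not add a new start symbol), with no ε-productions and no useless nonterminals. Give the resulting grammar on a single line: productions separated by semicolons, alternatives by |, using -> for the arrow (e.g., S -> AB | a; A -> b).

S -> AA | XX; A -> e; B -> i; U -> e | AB | AU | BS | XU; X -> e | AU | XU

No ε-productions.
After unit-elimination: S -> XX | ee; U -> e | XU | eU | ei | iS; X -> e | XU | eU.
TERM: introduce A -> e, B -> i and substitute in every rule of length ≥2.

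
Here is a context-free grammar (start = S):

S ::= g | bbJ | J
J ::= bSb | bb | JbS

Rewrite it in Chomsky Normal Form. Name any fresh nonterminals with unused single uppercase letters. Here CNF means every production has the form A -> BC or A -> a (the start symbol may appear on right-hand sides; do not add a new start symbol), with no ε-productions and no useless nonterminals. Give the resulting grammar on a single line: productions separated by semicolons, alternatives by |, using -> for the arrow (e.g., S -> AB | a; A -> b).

S -> g | AA | AD | AE | JF; A -> b; B -> SA; C -> AS; D -> AJ; E -> SA; F -> AS; J -> AA | AB | JC

No ε-productions.
After unit-elimination: S -> g | bb | JbS | bSb | bbJ; J -> bb | JbS | bSb.
TERM: introduce A -> b and substitute in every rule of length ≥2.
BIN: J -> ASA becomes J -> AB, B -> SA; J -> JAS becomes J -> JC, C -> AS; S -> AAJ becomes S -> AD, D -> AJ; S -> ASA becomes S -> AE, E -> SA; S -> JAS becomes S -> JF, F -> AS.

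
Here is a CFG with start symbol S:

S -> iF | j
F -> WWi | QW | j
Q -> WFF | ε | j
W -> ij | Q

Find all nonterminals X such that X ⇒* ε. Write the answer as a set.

Directly nullable (have an ε-rule): {Q}.
W is nullable via W -> Q (every symbol on the right is already known nullable).
F is nullable via F -> QW (every symbol on the right is already known nullable).
Not nullable: S — each has a terminal in every rule's right-hand side or depends on a non-nullable symbol.

{F, Q, W}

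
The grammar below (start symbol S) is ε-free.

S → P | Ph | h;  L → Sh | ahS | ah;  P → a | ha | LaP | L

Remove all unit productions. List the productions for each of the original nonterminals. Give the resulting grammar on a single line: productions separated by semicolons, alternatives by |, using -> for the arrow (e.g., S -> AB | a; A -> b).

S -> a | h | Ph | Sh | ah | ha | LaP | ahS; L -> Sh | ah | ahS; P -> a | Sh | ah | ha | LaP | ahS

Unit productions: P->L, S->P.
Unit pairs (A ⇒* B via units): (P,L), (S,L), (S,P).
S: inherits non-unit rules of {L, P, S} → LaP | Ph | Sh | a | ah | ahS | h | ha.
L: inherits non-unit rules of {L} → Sh | ah | ahS.
P: inherits non-unit rules of {L, P} → LaP | Sh | a | ah | ahS | ha.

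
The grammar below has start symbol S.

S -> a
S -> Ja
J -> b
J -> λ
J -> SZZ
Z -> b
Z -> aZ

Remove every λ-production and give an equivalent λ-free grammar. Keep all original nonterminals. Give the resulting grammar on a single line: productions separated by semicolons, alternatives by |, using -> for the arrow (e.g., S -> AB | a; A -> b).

Nullable set: {J}.
S -> Ja: J nullable, giving Ja | a.
Drop J -> λ.
Unchanged (no nullable symbols): S -> a; J -> SZZ; J -> b; Z -> aZ; Z -> b.

S -> a | Ja; J -> b | SZZ; Z -> b | aZ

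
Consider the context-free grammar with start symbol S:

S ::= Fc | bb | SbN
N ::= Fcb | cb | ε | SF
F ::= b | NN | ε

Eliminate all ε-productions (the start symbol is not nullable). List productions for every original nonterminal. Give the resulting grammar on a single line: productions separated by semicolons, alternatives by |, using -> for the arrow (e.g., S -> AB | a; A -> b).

S -> c | Fc | Sb | bb | SbN; F -> N | b | NN; N -> S | SF | cb | Fcb

Nullable set: {F, N}.
S -> Fc: F nullable, giving Fc | c.
S -> SbN: N nullable, giving Sb | SbN.
Drop F -> ε.
F -> NN: N, N nullable, giving N | NN.
Drop N -> ε.
N -> Fcb: F nullable, giving Fcb | cb.
N -> SF: F nullable, giving S | SF.
Unchanged (no nullable symbols): S -> bb; F -> b; N -> cb.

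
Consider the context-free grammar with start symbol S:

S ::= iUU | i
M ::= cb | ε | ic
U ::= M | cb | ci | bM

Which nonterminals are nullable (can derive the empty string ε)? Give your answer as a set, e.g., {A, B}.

{M, U}

Directly nullable (have an ε-rule): {M}.
U is nullable via U -> M (every symbol on the right is already known nullable).
Not nullable: S — each has a terminal in every rule's right-hand side or depends on a non-nullable symbol.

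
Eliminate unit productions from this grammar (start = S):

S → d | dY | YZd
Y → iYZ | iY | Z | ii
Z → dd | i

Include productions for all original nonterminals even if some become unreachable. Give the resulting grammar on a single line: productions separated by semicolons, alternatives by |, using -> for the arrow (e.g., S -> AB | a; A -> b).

S -> d | dY | YZd; Y -> i | dd | iY | ii | iYZ; Z -> i | dd

Unit productions: Y->Z.
Unit pairs (A ⇒* B via units): (Y,Z).
S: inherits non-unit rules of {S} → YZd | d | dY.
Y: inherits non-unit rules of {Y, Z} → dd | i | iY | iYZ | ii.
Z: inherits non-unit rules of {Z} → dd | i.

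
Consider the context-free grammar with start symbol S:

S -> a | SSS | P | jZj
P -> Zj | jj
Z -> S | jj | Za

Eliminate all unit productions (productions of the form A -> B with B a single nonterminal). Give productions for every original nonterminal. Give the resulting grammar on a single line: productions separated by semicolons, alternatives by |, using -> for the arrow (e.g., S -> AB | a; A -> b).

S -> a | Zj | jj | SSS | jZj; P -> Zj | jj; Z -> a | Za | Zj | jj | SSS | jZj

Unit productions: S->P, Z->S.
Unit pairs (A ⇒* B via units): (S,P), (Z,P), (Z,S).
S: inherits non-unit rules of {P, S} → SSS | Zj | a | jZj | jj.
P: inherits non-unit rules of {P} → Zj | jj.
Z: inherits non-unit rules of {P, S, Z} → SSS | Za | Zj | a | jZj | jj.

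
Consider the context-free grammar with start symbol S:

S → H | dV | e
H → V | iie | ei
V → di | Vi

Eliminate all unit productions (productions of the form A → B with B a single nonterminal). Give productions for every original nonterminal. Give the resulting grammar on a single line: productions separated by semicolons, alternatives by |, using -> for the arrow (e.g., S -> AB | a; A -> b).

S -> e | Vi | dV | di | ei | iie; H -> Vi | di | ei | iie; V -> Vi | di

Unit productions: H->V, S->H.
Unit pairs (A ⇒* B via units): (H,V), (S,H), (S,V).
S: inherits non-unit rules of {H, S, V} → Vi | dV | di | e | ei | iie.
H: inherits non-unit rules of {H, V} → Vi | di | ei | iie.
V: inherits non-unit rules of {V} → Vi | di.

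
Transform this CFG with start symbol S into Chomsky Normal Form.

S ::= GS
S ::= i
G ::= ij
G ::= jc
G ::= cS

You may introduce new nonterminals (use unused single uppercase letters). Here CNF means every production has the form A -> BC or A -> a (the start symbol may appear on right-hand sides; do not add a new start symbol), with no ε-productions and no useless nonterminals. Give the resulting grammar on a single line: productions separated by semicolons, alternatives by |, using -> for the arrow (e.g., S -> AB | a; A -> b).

No ε-productions.
No unit productions to eliminate.
TERM: introduce A -> c, B -> i, C -> j and substitute in every rule of length ≥2.

S -> i | GS; A -> c; B -> i; C -> j; G -> AS | BC | CA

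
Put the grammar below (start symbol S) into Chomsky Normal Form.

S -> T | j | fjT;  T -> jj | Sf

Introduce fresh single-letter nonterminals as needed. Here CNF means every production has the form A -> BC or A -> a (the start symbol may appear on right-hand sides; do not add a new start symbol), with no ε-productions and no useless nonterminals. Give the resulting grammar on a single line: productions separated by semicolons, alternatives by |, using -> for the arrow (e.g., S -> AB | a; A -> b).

No ε-productions.
After unit-elimination: S -> j | Sf | jj | fjT; T -> Sf | jj.
TERM: introduce A -> f, B -> j and substitute in every rule of length ≥2.
BIN: S -> ABT becomes S -> AC, C -> BT.

S -> j | AC | BB | SA; A -> f; B -> j; C -> BT; T -> BB | SA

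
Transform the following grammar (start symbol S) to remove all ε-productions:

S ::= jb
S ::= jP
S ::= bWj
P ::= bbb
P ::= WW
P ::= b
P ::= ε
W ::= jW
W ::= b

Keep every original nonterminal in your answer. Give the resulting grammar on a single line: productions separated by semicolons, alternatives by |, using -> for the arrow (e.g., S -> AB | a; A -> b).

Nullable set: {P}.
S -> jP: P nullable, giving j | jP.
Drop P -> ε.
Unchanged (no nullable symbols): S -> bWj; S -> jb; P -> WW; P -> b; P -> bbb; W -> b; W -> jW.

S -> j | jP | jb | bWj; P -> b | WW | bbb; W -> b | jW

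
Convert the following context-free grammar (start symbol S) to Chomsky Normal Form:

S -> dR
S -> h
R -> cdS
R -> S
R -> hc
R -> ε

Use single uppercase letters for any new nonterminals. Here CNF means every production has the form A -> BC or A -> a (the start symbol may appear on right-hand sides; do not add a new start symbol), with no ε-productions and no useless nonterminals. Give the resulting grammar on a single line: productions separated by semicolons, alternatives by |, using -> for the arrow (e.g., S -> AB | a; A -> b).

Nullable: {R}; after ε-elimination: S -> d | h | dR; R -> S | hc | cdS.
After unit-elimination: S -> d | h | dR; R -> d | h | dR | hc | cdS.
TERM: introduce A -> c, B -> d, C -> h and substitute in every rule of length ≥2.
BIN: R -> ABS becomes R -> AD, D -> BS.

S -> d | h | BR; A -> c; B -> d; C -> h; D -> BS; R -> d | h | AD | BR | CA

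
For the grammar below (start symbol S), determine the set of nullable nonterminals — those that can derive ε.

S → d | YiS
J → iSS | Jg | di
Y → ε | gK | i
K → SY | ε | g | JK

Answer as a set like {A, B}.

Directly nullable (have an ε-rule): {K, Y}.
Not nullable: J, S — each has a terminal in every rule's right-hand side or depends on a non-nullable symbol.

{K, Y}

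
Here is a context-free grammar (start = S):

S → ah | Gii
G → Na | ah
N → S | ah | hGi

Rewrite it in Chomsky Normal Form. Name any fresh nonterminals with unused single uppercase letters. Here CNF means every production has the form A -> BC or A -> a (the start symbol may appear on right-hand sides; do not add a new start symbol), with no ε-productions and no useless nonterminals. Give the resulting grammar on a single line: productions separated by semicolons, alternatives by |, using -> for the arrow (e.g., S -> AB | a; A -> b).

S -> AB | GF; A -> a; B -> h; C -> i; D -> GC; E -> CC; F -> CC; G -> AB | NA; N -> AB | BD | GE

No ε-productions.
After unit-elimination: S -> ah | Gii; G -> Na | ah; N -> ah | Gii | hGi.
TERM: introduce A -> a, B -> h, C -> i and substitute in every rule of length ≥2.
BIN: N -> BGC becomes N -> BD, D -> GC; N -> GCC becomes N -> GE, E -> CC; S -> GCC becomes S -> GF, F -> CC.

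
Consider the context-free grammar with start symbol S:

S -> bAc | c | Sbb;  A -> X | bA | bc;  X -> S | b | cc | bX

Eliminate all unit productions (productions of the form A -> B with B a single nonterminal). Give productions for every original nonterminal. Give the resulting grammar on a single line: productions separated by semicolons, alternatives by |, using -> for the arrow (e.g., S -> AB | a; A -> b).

Unit productions: A->X, X->S.
Unit pairs (A ⇒* B via units): (A,S), (A,X), (X,S).
S: inherits non-unit rules of {S} → Sbb | bAc | c.
A: inherits non-unit rules of {A, S, X} → Sbb | b | bA | bAc | bX | bc | c | cc.
X: inherits non-unit rules of {S, X} → Sbb | b | bAc | bX | c | cc.

S -> c | Sbb | bAc; A -> b | c | bA | bX | bc | cc | Sbb | bAc; X -> b | c | bX | cc | Sbb | bAc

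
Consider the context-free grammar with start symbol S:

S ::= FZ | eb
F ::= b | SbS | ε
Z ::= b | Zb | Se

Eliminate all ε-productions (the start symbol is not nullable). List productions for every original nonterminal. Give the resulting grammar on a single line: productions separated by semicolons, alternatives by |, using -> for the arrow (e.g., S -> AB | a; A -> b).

S -> Z | FZ | eb; F -> b | SbS; Z -> b | Se | Zb

Nullable set: {F}.
S -> FZ: F nullable, giving FZ | Z.
Drop F -> ε.
Unchanged (no nullable symbols): S -> eb; F -> SbS; F -> b; Z -> Se; Z -> Zb; Z -> b.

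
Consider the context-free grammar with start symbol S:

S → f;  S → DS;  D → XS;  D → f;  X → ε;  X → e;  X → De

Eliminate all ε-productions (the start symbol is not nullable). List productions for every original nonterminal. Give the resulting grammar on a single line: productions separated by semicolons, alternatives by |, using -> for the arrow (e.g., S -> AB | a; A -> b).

Nullable set: {X}.
D -> XS: X nullable, giving S | XS.
Drop X -> ε.
Unchanged (no nullable symbols): S -> DS; S -> f; D -> f; X -> De; X -> e.

S -> f | DS; D -> S | f | XS; X -> e | De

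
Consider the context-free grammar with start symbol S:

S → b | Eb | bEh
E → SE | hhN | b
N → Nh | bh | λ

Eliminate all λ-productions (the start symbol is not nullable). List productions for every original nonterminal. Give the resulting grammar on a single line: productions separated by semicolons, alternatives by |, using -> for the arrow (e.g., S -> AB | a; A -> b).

Nullable set: {N}.
E -> hhN: N nullable, giving hh | hhN.
Drop N -> λ.
N -> Nh: N nullable, giving Nh | h.
Unchanged (no nullable symbols): S -> Eb; S -> b; S -> bEh; E -> SE; E -> b; N -> bh.

S -> b | Eb | bEh; E -> b | SE | hh | hhN; N -> h | Nh | bh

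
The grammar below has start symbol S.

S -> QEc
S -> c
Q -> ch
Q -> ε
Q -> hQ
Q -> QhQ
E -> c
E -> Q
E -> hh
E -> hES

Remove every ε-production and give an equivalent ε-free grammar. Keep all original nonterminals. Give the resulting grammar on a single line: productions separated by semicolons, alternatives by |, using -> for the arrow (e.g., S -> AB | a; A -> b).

S -> c | Ec | Qc | QEc; E -> Q | c | hS | hh | hES; Q -> h | Qh | ch | hQ | QhQ

Nullable set: {E, Q}.
S -> QEc: Q, E nullable, giving Ec | QEc | Qc | c.
E -> Q: Q nullable, giving Q.
E -> hES: E nullable, giving hES | hS.
Drop Q -> ε.
Q -> QhQ: Q, Q nullable, giving Qh | QhQ | h | hQ.
Q -> hQ: Q nullable, giving h | hQ.
Unchanged (no nullable symbols): S -> c; E -> c; E -> hh; Q -> ch.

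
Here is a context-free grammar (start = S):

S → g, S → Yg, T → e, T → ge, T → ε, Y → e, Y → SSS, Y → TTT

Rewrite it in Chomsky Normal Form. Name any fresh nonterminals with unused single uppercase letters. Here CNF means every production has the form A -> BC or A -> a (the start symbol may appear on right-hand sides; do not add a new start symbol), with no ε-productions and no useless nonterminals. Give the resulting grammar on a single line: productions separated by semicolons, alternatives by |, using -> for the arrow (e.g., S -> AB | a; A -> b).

S -> g | YA; A -> g; B -> e; C -> SS; D -> TT; T -> e | AB; Y -> e | AB | SC | TD | TT

Nullable: {T, Y}; after ε-elimination: S -> g | Yg; T -> e | ge; Y -> T | e | TT | SSS | TTT.
After unit-elimination: S -> g | Yg; T -> e | ge; Y -> e | TT | ge | SSS | TTT.
TERM: introduce B -> e, A -> g and substitute in every rule of length ≥2.
BIN: Y -> SSS becomes Y -> SC, C -> SS; Y -> TTT becomes Y -> TD, D -> TT.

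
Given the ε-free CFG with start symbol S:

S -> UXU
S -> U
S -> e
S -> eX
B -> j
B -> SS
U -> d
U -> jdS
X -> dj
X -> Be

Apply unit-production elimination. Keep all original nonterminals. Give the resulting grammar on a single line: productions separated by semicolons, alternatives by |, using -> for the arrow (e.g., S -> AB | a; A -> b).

Unit productions: S->U.
Unit pairs (A ⇒* B via units): (S,U).
S: inherits non-unit rules of {S, U} → UXU | d | e | eX | jdS.
B: inherits non-unit rules of {B} → SS | j.
U: inherits non-unit rules of {U} → d | jdS.
X: inherits non-unit rules of {X} → Be | dj.

S -> d | e | eX | UXU | jdS; B -> j | SS; U -> d | jdS; X -> Be | dj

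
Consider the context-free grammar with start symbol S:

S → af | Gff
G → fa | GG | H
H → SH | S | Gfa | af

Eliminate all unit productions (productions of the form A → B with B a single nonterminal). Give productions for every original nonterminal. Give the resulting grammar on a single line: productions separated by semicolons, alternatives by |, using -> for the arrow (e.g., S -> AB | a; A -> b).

Unit productions: G->H, H->S.
Unit pairs (A ⇒* B via units): (G,H), (G,S), (H,S).
S: inherits non-unit rules of {S} → Gff | af.
G: inherits non-unit rules of {G, H, S} → GG | Gfa | Gff | SH | af | fa.
H: inherits non-unit rules of {H, S} → Gfa | Gff | SH | af.

S -> af | Gff; G -> GG | SH | af | fa | Gfa | Gff; H -> SH | af | Gfa | Gff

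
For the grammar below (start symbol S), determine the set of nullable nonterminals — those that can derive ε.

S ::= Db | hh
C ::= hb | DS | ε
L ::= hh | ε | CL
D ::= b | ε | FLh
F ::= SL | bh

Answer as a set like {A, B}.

{C, D, L}

Directly nullable (have an ε-rule): {C, D, L}.
Not nullable: F, S — each has a terminal in every rule's right-hand side or depends on a non-nullable symbol.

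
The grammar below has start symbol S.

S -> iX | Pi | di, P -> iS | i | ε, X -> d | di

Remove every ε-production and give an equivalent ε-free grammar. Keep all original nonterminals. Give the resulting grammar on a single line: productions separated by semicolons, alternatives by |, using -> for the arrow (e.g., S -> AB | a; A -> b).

Nullable set: {P}.
S -> Pi: P nullable, giving Pi | i.
Drop P -> ε.
Unchanged (no nullable symbols): S -> di; S -> iX; P -> i; P -> iS; X -> d; X -> di.

S -> i | Pi | di | iX; P -> i | iS; X -> d | di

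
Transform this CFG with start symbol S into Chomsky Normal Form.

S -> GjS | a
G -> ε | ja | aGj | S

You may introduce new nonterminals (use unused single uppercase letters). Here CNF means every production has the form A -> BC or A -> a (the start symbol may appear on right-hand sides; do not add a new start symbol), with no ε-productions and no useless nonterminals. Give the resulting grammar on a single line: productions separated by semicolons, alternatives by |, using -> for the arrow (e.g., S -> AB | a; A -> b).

Nullable: {G}; after ε-elimination: S -> a | jS | GjS; G -> S | aj | ja | aGj.
After unit-elimination: S -> a | jS | GjS; G -> a | aj | jS | ja | GjS | aGj.
TERM: introduce B -> a, A -> j and substitute in every rule of length ≥2.
BIN: G -> BGA becomes G -> BC, C -> GA; G -> GAS becomes G -> GD, D -> AS; S -> GAS becomes S -> GE, E -> AS.

S -> a | AS | GE; A -> j; B -> a; C -> GA; D -> AS; E -> AS; G -> a | AB | AS | BA | BC | GD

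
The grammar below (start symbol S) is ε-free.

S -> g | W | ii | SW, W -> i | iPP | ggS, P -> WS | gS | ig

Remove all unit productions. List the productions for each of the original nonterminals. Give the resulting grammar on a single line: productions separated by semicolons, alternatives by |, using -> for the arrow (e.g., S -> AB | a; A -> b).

Unit productions: S->W.
Unit pairs (A ⇒* B via units): (S,W).
S: inherits non-unit rules of {S, W} → SW | g | ggS | i | iPP | ii.
P: inherits non-unit rules of {P} → WS | gS | ig.
W: inherits non-unit rules of {W} → ggS | i | iPP.

S -> g | i | SW | ii | ggS | iPP; P -> WS | gS | ig; W -> i | ggS | iPP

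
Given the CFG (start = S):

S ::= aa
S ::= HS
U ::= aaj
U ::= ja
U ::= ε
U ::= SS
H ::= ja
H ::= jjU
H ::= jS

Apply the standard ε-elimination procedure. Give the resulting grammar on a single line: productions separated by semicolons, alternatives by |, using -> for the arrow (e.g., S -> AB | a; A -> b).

S -> HS | aa; H -> jS | ja | jj | jjU; U -> SS | ja | aaj

Nullable set: {U}.
H -> jjU: U nullable, giving jj | jjU.
Drop U -> ε.
Unchanged (no nullable symbols): S -> HS; S -> aa; H -> jS; H -> ja; U -> SS; U -> aaj; U -> ja.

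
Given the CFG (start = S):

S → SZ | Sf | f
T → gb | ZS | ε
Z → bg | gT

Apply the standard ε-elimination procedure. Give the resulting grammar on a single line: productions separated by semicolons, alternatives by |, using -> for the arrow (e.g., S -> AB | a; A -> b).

Nullable set: {T}.
Drop T -> ε.
Z -> gT: T nullable, giving g | gT.
Unchanged (no nullable symbols): S -> SZ; S -> Sf; S -> f; T -> ZS; T -> gb; Z -> bg.

S -> f | SZ | Sf; T -> ZS | gb; Z -> g | bg | gT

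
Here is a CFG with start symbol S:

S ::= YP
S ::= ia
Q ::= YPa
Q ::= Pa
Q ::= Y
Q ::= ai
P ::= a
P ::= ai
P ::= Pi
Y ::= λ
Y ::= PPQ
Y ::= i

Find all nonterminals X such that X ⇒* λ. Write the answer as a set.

Directly nullable (have an ε-rule): {Y}.
Q is nullable via Q -> Y (every symbol on the right is already known nullable).
Not nullable: P, S — each has a terminal in every rule's right-hand side or depends on a non-nullable symbol.

{Q, Y}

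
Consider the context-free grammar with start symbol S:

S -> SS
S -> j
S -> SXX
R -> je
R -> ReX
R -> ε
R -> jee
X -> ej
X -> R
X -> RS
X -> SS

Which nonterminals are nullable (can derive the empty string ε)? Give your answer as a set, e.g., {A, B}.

Directly nullable (have an ε-rule): {R}.
X is nullable via X -> R (every symbol on the right is already known nullable).
Not nullable: S — each has a terminal in every rule's right-hand side or depends on a non-nullable symbol.

{R, X}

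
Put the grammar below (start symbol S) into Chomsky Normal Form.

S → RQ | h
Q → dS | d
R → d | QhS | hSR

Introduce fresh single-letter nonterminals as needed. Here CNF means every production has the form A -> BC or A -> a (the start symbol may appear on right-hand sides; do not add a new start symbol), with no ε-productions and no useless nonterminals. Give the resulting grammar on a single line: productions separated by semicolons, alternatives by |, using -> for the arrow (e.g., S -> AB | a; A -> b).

No ε-productions.
No unit productions to eliminate.
TERM: introduce A -> d, B -> h and substitute in every rule of length ≥2.
BIN: R -> BSR becomes R -> BC, C -> SR; R -> QBS becomes R -> QD, D -> BS.

S -> h | RQ; A -> d; B -> h; C -> SR; D -> BS; Q -> d | AS; R -> d | BC | QD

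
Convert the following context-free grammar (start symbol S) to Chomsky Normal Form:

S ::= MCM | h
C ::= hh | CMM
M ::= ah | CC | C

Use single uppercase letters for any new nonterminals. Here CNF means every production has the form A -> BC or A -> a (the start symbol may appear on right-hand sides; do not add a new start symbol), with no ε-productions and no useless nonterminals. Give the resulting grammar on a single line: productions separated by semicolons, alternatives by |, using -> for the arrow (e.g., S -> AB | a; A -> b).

No ε-productions.
After unit-elimination: S -> h | MCM; C -> hh | CMM; M -> CC | ah | hh | CMM.
TERM: introduce B -> a, A -> h and substitute in every rule of length ≥2.
BIN: C -> CMM becomes C -> CD, D -> MM; M -> CMM becomes M -> CE, E -> MM; S -> MCM becomes S -> MF, F -> CM.

S -> h | MF; A -> h; B -> a; C -> AA | CD; D -> MM; E -> MM; F -> CM; M -> AA | BA | CC | CE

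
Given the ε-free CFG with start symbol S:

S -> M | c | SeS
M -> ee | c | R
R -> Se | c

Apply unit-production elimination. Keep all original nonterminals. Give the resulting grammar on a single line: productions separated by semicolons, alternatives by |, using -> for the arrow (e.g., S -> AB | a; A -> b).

Unit productions: M->R, S->M.
Unit pairs (A ⇒* B via units): (M,R), (S,M), (S,R).
S: inherits non-unit rules of {M, R, S} → Se | SeS | c | ee.
M: inherits non-unit rules of {M, R} → Se | c | ee.
R: inherits non-unit rules of {R} → Se | c.

S -> c | Se | ee | SeS; M -> c | Se | ee; R -> c | Se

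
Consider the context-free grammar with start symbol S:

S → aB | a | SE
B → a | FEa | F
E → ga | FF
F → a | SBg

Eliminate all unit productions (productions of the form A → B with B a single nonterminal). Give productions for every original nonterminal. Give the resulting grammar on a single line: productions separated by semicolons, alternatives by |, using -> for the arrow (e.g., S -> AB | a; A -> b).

S -> a | SE | aB; B -> a | FEa | SBg; E -> FF | ga; F -> a | SBg

Unit productions: B->F.
Unit pairs (A ⇒* B via units): (B,F).
S: inherits non-unit rules of {S} → SE | a | aB.
B: inherits non-unit rules of {B, F} → FEa | SBg | a.
E: inherits non-unit rules of {E} → FF | ga.
F: inherits non-unit rules of {F} → SBg | a.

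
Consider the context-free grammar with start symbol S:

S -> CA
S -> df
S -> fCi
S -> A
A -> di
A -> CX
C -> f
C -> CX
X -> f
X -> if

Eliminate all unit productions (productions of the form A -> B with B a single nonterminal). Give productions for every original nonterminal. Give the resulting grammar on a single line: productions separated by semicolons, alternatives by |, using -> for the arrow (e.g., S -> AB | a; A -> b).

Unit productions: S->A.
Unit pairs (A ⇒* B via units): (S,A).
S: inherits non-unit rules of {A, S} → CA | CX | df | di | fCi.
A: inherits non-unit rules of {A} → CX | di.
C: inherits non-unit rules of {C} → CX | f.
X: inherits non-unit rules of {X} → f | if.

S -> CA | CX | df | di | fCi; A -> CX | di; C -> f | CX; X -> f | if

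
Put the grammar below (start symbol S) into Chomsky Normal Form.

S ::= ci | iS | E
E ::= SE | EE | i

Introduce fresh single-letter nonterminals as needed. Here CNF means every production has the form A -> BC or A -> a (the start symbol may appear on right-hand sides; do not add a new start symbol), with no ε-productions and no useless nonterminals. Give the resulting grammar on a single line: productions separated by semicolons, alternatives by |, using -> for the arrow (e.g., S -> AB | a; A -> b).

No ε-productions.
After unit-elimination: S -> i | EE | SE | ci | iS; E -> i | EE | SE.
TERM: introduce A -> c, B -> i and substitute in every rule of length ≥2.

S -> i | AB | BS | EE | SE; A -> c; B -> i; E -> i | EE | SE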